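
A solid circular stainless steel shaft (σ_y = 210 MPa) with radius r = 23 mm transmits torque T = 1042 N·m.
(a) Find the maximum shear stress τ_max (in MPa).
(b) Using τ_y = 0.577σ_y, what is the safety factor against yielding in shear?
(a) For a solid circular shaft, τ_max = T·r/J with J = π·r^4/2, i.e. τ_max = 2·T / (π·r^3). Convert r = 23 mm = 0.023 m.
  τ_max = (2 × 1042) / (π × 0.023^3) = 5.452 × 10⁷ Pa = 54.52 MPa
(b) τ_y = 0.577 × 210 = 121.17 MPa
  SF = τ_y/τ_max = 121.17 / 54.52 = 2.222
Final answer: (a) τ_max = 54.52 MPa, (b) SF = 2.222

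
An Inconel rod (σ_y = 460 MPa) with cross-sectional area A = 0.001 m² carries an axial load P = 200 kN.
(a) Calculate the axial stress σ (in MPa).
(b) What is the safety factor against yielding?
(a) Axial stress σ = P/A. Convert P = 200 kN = 200000 N.
  σ = 200000 / 0.001 = 2 × 10⁸ Pa = 200 MPa
(b) Safety factor SF = σ_y/σ = 460 / 200 = 2.3
Final answer: (a) σ = 200 MPa, (b) SF = 2.3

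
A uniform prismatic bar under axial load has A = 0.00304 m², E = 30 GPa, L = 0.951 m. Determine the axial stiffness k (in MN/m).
Model: a uniform prismatic bar under axial load, so k = (A·E) / L.
Convert to SI units:
  E = 30 GPa = 3 × 10¹⁰ Pa
Substitute:
  k = (0.00304 × (3 × 10¹⁰)) / 0.951
  k = 9.59 × 10⁷ N/m
Convert: k = 9.59 × 10⁷ N/m = 95.9 MN/m
Final answer: k = 95.9 MN/m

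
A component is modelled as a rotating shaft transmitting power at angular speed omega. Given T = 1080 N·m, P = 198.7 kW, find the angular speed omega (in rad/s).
Model: a rotating shaft transmitting power at angular speed omega, so P = T·omega.
Solve for omega: omega = P / T.
Convert to SI units:
  P = 198.7 kW = 198700 W
Substitute:
  omega = 198700 / 1080
  omega = 184 rad/s
Final answer: omega = 184 rad/s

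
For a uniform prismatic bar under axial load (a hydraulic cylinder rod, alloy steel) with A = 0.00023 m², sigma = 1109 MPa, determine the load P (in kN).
Model: a uniform prismatic bar under axial load, so sigma = P / A.
Solve for P: P = sigma·A.
Convert to SI units:
  sigma = 1109 MPa = 1.109 × 10⁹ Pa
Substitute:
  P = (1.109 × 10⁹) × 0.00023
  P = 255100 N
Convert: P = 255100 N = 255.1 kN
Final answer: P = 255.1 kN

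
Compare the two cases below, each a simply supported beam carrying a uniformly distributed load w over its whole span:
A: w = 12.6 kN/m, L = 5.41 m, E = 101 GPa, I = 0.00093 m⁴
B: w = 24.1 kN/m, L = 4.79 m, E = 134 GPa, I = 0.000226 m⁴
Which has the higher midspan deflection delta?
Model: a simply supported beam carrying a uniformly distributed load w over its whole span, so delta = (5·w·L^4) / (384·E·I) (SI units).
  A: delta = (5 × 12600 × 5.41^4) / (384 × (1.01 × 10¹¹) × 0.00093) = 0.001496 m = 1.496 mm
  B: delta = (5 × 24100 × 4.79^4) / (384 × (1.34 × 10¹¹) × 0.000226) = 0.005455 m = 5.455 mm
5.455 mm > 1.496 mm, so B is larger.
Final answer: B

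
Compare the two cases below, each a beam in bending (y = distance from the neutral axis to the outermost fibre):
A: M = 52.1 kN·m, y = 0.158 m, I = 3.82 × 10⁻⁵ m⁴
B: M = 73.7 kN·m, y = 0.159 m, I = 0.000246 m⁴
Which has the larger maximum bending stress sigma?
Model: a beam in bending (y = distance from the neutral axis to the outermost fibre), so sigma = (M·y) / I (SI units).
  A: sigma = (52100 × 0.158) / (3.82 × 10⁻⁵) = 2.155 × 10⁸ Pa = 215.5 MPa
  B: sigma = (73700 × 0.159) / 0.000246 = 4.764 × 10⁷ Pa = 47.64 MPa
215.5 MPa > 47.64 MPa, so A is larger.
Final answer: A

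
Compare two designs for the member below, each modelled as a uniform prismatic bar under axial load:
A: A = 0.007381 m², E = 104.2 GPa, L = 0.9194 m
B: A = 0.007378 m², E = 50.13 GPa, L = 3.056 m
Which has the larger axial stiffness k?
Model: a uniform prismatic bar under axial load, so k = (A·E) / L (SI units).
  A: k = (0.007381 × (1.042 × 10¹¹)) / 0.9194 = 8.365 × 10⁸ N/m = 836.5 MN/m
  B: k = (0.007378 × (5.013 × 10¹⁰)) / 3.056 = 1.21 × 10⁸ N/m = 121 MN/m
836.5 MN/m > 121 MN/m, so A is larger.
Final answer: A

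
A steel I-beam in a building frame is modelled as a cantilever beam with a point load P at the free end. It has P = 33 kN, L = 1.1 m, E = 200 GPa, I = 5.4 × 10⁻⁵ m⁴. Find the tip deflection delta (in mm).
Model: a cantilever beam with a point load P at the free end, so delta = (P·L^3) / (3·E·I).
Convert to SI units:
  P = 33 kN = 33000 N
  E = 200 GPa = 2 × 10¹¹ Pa
Substitute:
  delta = (33000 × 1.1^3) / (3 × (2 × 10¹¹) × (5.4 × 10⁻⁵))
  delta = 0.001356 m
Convert: delta = 0.001356 m = 1.356 mm
Final answer: delta = 1.356 mm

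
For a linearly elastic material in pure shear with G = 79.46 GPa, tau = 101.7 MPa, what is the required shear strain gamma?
Model: a linearly elastic material in pure shear, so tau = G·gamma.
Solve for gamma: gamma = tau / G.
Convert to SI units:
  G = 79.46 GPa = 7.946 × 10¹⁰ Pa
  tau = 101.7 MPa = 1.017 × 10⁸ Pa
Substitute:
  gamma = (1.017 × 10⁸) / (7.946 × 10¹⁰)
  gamma = 0.00128
Final answer: gamma = 0.00128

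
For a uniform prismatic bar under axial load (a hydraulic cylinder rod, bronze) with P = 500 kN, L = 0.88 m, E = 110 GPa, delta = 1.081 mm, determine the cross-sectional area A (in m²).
Model: a uniform prismatic bar under axial load, so delta = (P·L) / (A·E).
Solve for A: A = (P·L) / (delta·E).
Convert to SI units:
  P = 500 kN = 500000 N
  E = 110 GPa = 1.1 × 10¹¹ Pa
  delta = 1.081 mm = 0.001081 m
Substitute:
  A = (500000 × 0.88) / (0.001081 × (1.1 × 10¹¹))
  A = 0.0037 m²
Final answer: A = 0.0037 m²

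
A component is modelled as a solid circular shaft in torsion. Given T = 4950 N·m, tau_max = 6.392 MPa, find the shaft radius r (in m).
Model: a solid circular shaft in torsion, so tau_max = (2·T) / (π·r^3).
Solve for r: r = ((2·T) / (π·tau_max))^(1/3).
Convert to SI units:
  tau_max = 6.392 MPa = 6.392 × 10⁶ Pa
Substitute:
  r = ((2 × 4950) / (π × (6.392 × 10⁶)))^(1/3)
  r = 0.079 m
Final answer: r = 0.079 m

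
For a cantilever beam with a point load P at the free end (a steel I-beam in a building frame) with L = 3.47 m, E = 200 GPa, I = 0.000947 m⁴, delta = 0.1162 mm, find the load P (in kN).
Model: a cantilever beam with a point load P at the free end, so delta = (P·L^3) / (3·E·I).
Solve for P: P = (3·delta·E·I) / L^3.
Convert to SI units:
  E = 200 GPa = 2 × 10¹¹ Pa
  delta = 0.1162 mm = 0.0001162 m
Substitute:
  P = (3 × 0.0001162 × (2 × 10¹¹) × 0.000947) / 3.47^3
  P = 1580 N
Convert: P = 1580 N = 1.58 kN
Final answer: P = 1.58 kN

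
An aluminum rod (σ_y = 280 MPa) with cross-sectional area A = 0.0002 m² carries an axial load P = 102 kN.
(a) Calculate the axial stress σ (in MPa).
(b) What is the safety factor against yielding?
(a) Axial stress σ = P/A. Convert P = 102 kN = 102000 N.
  σ = 102000 / 0.0002 = 5.1 × 10⁸ Pa = 510 MPa
(b) Safety factor SF = σ_y/σ = 280 / 510 = 0.549
Final answer: (a) σ = 510 MPa, (b) SF = 0.549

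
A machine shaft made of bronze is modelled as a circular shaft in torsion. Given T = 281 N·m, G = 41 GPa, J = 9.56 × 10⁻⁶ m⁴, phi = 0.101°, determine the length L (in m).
Model: a circular shaft in torsion, so phi = (T·L) / (G·J).
Solve for L: L = (phi·G·J) / T.
Convert to SI units:
  G = 41 GPa = 4.1 × 10¹⁰ Pa
  phi = 0.101° = 0.001763 rad
Substitute:
  L = (0.001763 × (4.1 × 10¹⁰) × (9.56 × 10⁻⁶)) / 281
  L = 2.459 m
Final answer: L = 2.459 m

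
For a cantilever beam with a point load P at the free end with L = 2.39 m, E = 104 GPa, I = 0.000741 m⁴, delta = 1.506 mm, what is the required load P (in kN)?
Model: a cantilever beam with a point load P at the free end, so delta = (P·L^3) / (3·E·I).
Solve for P: P = (3·delta·E·I) / L^3.
Convert to SI units:
  E = 104 GPa = 1.04 × 10¹¹ Pa
  delta = 1.506 mm = 0.001506 m
Substitute:
  P = (3 × 0.001506 × (1.04 × 10¹¹) × 0.000741) / 2.39^3
  P = 25500 N
Convert: P = 25500 N = 25.5 kN
Final answer: P = 25.5 kN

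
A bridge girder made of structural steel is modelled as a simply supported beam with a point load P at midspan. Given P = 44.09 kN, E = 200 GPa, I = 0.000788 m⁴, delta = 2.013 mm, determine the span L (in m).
Model: a simply supported beam with a point load P at midspan, so delta = (P·L^3) / (48·E·I).
Solve for L: L = ((48·delta·E·I) / P)^(1/3).
Convert to SI units:
  P = 44.09 kN = 44090 N
  E = 200 GPa = 2 × 10¹¹ Pa
  delta = 2.013 mm = 0.002013 m
Substitute:
  L = ((48 × 0.002013 × (2 × 10¹¹) × 0.000788) / 44090)^(1/3)
  L = 7.016 m
Final answer: L = 7.016 m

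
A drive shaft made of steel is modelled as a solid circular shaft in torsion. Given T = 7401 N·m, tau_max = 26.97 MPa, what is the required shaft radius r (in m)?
Model: a solid circular shaft in torsion, so tau_max = (2·T) / (π·r^3).
Solve for r: r = ((2·T) / (π·tau_max))^(1/3).
Convert to SI units:
  tau_max = 26.97 MPa = 2.697 × 10⁷ Pa
Substitute:
  r = ((2 × 7401) / (π × (2.697 × 10⁷)))^(1/3)
  r = 0.0559 m
Final answer: r = 0.0559 m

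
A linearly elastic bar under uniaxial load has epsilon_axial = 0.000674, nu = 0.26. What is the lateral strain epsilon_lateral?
Model: a linearly elastic bar under uniaxial load, so epsilon_lateral = -nu·epsilon_axial.
Substitute:
  epsilon_lateral = -(0.26 × 0.000674)
  epsilon_lateral = -0.0001752
Final answer: epsilon_lateral = -0.0001752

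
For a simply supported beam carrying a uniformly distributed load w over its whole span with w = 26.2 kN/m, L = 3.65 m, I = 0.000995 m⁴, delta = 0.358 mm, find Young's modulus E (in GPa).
Model: a simply supported beam carrying a uniformly distributed load w over its whole span, so delta = (5·w·L^4) / (384·E·I).
Solve for E: E = (5·w·L^4) / (384·delta·I).
Convert to SI units:
  w = 26.2 kN/m = 26200 N/m
  delta = 0.358 mm = 0.000358 m
Substitute:
  E = (5 × 26200 × 3.65^4) / (384 × 0.000358 × 0.000995)
  E = 1.7 × 10¹¹ Pa
Convert: E = 1.7 × 10¹¹ Pa = 170 GPa
Final answer: E = 170 GPa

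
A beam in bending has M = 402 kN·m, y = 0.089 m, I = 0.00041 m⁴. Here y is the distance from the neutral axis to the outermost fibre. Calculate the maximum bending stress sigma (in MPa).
Model: a beam in bending, so sigma = (M·y) / I.
Convert to SI units:
  M = 402 kN·m = 402000 N·m
Substitute:
  sigma = (402000 × 0.089) / 0.00041
  sigma = 8.726 × 10⁷ Pa
Convert: sigma = 8.726 × 10⁷ Pa = 87.26 MPa
Final answer: sigma = 87.26 MPa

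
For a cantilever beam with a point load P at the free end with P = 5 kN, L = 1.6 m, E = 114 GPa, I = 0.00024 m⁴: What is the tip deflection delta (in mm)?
Model: a cantilever beam with a point load P at the free end, so delta = (P·L^3) / (3·E·I).
Convert to SI units:
  P = 5 kN = 5000 N
  E = 114 GPa = 1.14 × 10¹¹ Pa
Substitute:
  delta = (5000 × 1.6^3) / (3 × (1.14 × 10¹¹) × 0.00024)
  delta = 0.0002495 m
Convert: delta = 0.0002495 m = 0.2495 mm
Final answer: delta = 0.2495 mm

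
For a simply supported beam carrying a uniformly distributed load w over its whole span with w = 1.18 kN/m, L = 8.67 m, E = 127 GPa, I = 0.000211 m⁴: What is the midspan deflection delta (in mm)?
Model: a simply supported beam carrying a uniformly distributed load w over its whole span, so delta = (5·w·L^4) / (384·E·I).
Convert to SI units:
  w = 1.18 kN/m = 1180 N/m
  E = 127 GPa = 1.27 × 10¹¹ Pa
Substitute:
  delta = (5 × 1180 × 8.67^4) / (384 × (1.27 × 10¹¹) × 0.000211)
  delta = 0.00324 m
Convert: delta = 0.00324 m = 3.24 mm
Final answer: delta = 3.24 mm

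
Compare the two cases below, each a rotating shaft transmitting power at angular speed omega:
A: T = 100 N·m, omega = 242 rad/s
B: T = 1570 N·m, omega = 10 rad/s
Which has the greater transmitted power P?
Model: a rotating shaft transmitting power at angular speed omega, so P = T·omega (SI units).
  A: P = 100 × 242 = 24200 W = 24.2 kW
  B: P = 1570 × 10 = 15700 W = 15.7 kW
24.2 kW > 15.7 kW, so A is larger.
Final answer: A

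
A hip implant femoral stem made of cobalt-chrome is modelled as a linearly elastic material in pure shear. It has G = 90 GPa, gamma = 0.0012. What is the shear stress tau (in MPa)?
Model: a linearly elastic material in pure shear, so tau = G·gamma.
Convert to SI units:
  G = 90 GPa = 9 × 10¹⁰ Pa
Substitute:
  tau = (9 × 10¹⁰) × 0.0012
  tau = 1.08 × 10⁸ Pa
Convert: tau = 1.08 × 10⁸ Pa = 108 MPa
Final answer: tau = 108 MPa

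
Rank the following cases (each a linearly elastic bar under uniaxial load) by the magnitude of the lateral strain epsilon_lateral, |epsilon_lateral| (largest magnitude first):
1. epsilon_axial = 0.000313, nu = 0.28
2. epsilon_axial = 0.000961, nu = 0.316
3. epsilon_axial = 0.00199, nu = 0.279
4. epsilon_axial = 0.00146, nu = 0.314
Model: a linearly elastic bar under uniaxial load, so epsilon_lateral = -nu·epsilon_axial (SI units).
  Case 1: epsilon_lateral = -(0.28 × 0.000313) = -8.764 × 10⁻⁵
  Case 2: epsilon_lateral = -(0.316 × 0.000961) = -0.0003037
  Case 3: epsilon_lateral = -(0.279 × 0.00199) = -0.0005552
  Case 4: epsilon_lateral = -(0.314 × 0.00146) = -0.0004584
Ordering by |epsilon_lateral|: 0.0005552 (case 3) > 0.0004584 (case 4) > 0.0003037 (case 2) > 8.764 × 10⁻⁵ (case 1)
Final answer: 3, 4, 2, 1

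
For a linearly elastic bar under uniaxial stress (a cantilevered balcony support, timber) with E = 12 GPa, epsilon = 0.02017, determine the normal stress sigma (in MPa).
Model: a linearly elastic bar under uniaxial stress, so epsilon = sigma / E.
Solve for sigma: sigma = epsilon·E.
Convert to SI units:
  E = 12 GPa = 1.2 × 10¹⁰ Pa
Substitute:
  sigma = 0.02017 × (1.2 × 10¹⁰)
  sigma = 2.42 × 10⁸ Pa
Convert: sigma = 2.42 × 10⁸ Pa = 242 MPa
Final answer: sigma = 242 MPa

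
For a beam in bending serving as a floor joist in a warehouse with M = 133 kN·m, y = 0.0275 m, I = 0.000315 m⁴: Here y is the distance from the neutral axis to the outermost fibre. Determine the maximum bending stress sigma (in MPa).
Model: a beam in bending, so sigma = (M·y) / I.
Convert to SI units:
  M = 133 kN·m = 133000 N·m
Substitute:
  sigma = (133000 × 0.0275) / 0.000315
  sigma = 1.161 × 10⁷ Pa
Convert: sigma = 1.161 × 10⁷ Pa = 11.61 MPa
Final answer: sigma = 11.61 MPa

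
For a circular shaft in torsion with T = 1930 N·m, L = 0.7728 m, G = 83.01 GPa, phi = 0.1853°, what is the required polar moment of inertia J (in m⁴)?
Model: a circular shaft in torsion, so phi = (T·L) / (G·J).
Solve for J: J = (T·L) / (phi·G).
Convert to SI units:
  G = 83.01 GPa = 8.301 × 10¹⁰ Pa
  phi = 0.1853° = 0.003234 rad
Substitute:
  J = (1930 × 0.7728) / (0.003234 × (8.301 × 10¹⁰))
  J = 5.556 × 10⁻⁶ m⁴
Final answer: J = 5.556 × 10⁻⁶ m⁴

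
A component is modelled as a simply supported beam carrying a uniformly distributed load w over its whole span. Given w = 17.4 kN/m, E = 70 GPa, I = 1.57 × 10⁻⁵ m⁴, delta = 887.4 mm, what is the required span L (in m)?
Model: a simply supported beam carrying a uniformly distributed load w over its whole span, so delta = (5·w·L^4) / (384·E·I).
Solve for L: L = ((384·delta·E·I) / (5·w))^(1/4).
Convert to SI units:
  w = 17.4 kN/m = 17400 N/m
  E = 70 GPa = 7 × 10¹⁰ Pa
  delta = 887.4 mm = 0.8874 m
Substitute:
  L = ((384 × 0.8874 × (7 × 10¹⁰) × (1.57 × 10⁻⁵)) / (5 × 17400))^(1/4)
  L = 8.1 m
Final answer: L = 8.1 m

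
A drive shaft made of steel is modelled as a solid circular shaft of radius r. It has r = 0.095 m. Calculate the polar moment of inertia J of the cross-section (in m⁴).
Model: a solid circular shaft of radius r, so J = (π·r^4) / 2.
Substitute:
  J = (π × 0.095^4) / 2
  J = 0.0001279 m⁴
Final answer: J = 0.0001279 m⁴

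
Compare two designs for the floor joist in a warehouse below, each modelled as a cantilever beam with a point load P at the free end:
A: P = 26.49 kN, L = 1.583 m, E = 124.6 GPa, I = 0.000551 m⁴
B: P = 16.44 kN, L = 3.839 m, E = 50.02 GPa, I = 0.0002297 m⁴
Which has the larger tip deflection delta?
Model: a cantilever beam with a point load P at the free end, so delta = (P·L^3) / (3·E·I) (SI units).
  A: delta = (26490 × 1.583^3) / (3 × (1.246 × 10¹¹) × 0.000551) = 0.0005102 m = 0.5102 mm
  B: delta = (16440 × 3.839^3) / (3 × (5.002 × 10¹⁰) × 0.0002297) = 0.02699 m = 26.99 mm
26.99 mm > 0.5102 mm, so B is larger.
Final answer: B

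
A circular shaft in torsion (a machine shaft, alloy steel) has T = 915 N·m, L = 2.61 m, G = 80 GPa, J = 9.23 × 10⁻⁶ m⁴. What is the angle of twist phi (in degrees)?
Model: a circular shaft in torsion, so phi = (T·L) / (G·J).
Convert to SI units:
  G = 80 GPa = 8 × 10¹⁰ Pa
Substitute:
  phi = (915 × 2.61) / ((8 × 10¹⁰) × (9.23 × 10⁻⁶))
  phi = 0.003234 rad
Convert to degrees: phi = 0.003234 × 180/π = 0.1853°
Final answer: phi = 0.1853°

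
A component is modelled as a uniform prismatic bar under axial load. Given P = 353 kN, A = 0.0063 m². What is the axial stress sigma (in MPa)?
Model: a uniform prismatic bar under axial load, so sigma = P / A.
Convert to SI units:
  P = 353 kN = 353000 N
Substitute:
  sigma = 353000 / 0.0063
  sigma = 5.603 × 10⁷ Pa
Convert: sigma = 5.603 × 10⁷ Pa = 56.03 MPa
Final answer: sigma = 56.03 MPa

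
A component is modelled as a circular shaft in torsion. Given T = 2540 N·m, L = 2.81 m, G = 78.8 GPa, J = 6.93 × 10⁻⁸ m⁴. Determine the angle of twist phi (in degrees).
Model: a circular shaft in torsion, so phi = (T·L) / (G·J).
Convert to SI units:
  G = 78.8 GPa = 7.88 × 10¹⁰ Pa
Substitute:
  phi = (2540 × 2.81) / ((7.88 × 10¹⁰) × (6.93 × 10⁻⁸))
  phi = 1.307 rad
Convert to degrees: phi = 1.307 × 180/π = 74.89°
Final answer: phi = 74.89°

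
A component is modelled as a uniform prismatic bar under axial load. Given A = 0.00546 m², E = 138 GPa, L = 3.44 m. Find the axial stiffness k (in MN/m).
Model: a uniform prismatic bar under axial load, so k = (A·E) / L.
Convert to SI units:
  E = 138 GPa = 1.38 × 10¹¹ Pa
Substitute:
  k = (0.00546 × (1.38 × 10¹¹)) / 3.44
  k = 2.19 × 10⁸ N/m
Convert: k = 2.19 × 10⁸ N/m = 219 MN/m
Final answer: k = 219 MN/m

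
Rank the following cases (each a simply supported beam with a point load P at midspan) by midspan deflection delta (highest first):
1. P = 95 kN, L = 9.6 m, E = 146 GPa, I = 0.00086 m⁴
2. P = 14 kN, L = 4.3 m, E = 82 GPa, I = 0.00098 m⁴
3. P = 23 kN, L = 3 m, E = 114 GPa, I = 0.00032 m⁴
Model: a simply supported beam with a point load P at midspan, so delta = (P·L^3) / (48·E·I) (SI units).
  Case 1: delta = (95000 × 9.6^3) / (48 × (1.46 × 10¹¹) × 0.00086) = 0.01395 m = 13.95 mm
  Case 2: delta = (14000 × 4.3^3) / (48 × (8.2 × 10¹⁰) × 0.00098) = 0.0002886 m = 0.2886 mm
  Case 3: delta = (23000 × 3^3) / (48 × (1.14 × 10¹¹) × 0.00032) = 0.0003546 m = 0.3546 mm
Ordering: 13.95 mm (case 1) > 0.3546 mm (case 3) > 0.2886 mm (case 2)
Final answer: 1, 3, 2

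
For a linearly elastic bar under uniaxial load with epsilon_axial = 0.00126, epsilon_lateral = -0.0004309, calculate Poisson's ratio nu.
Model: a linearly elastic bar under uniaxial load, so epsilon_lateral = -nu·epsilon_axial.
Solve for nu: nu = -epsilon_lateral / epsilon_axial.
Substitute:
  nu = -(-0.0004309) / 0.00126
  nu = 0.342
Final answer: nu = 0.342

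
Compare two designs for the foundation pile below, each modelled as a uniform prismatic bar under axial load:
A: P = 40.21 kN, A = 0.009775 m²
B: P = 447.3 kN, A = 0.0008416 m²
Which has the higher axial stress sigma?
Model: a uniform prismatic bar under axial load, so sigma = P / A (SI units).
  A: sigma = 40210 / 0.009775 = 4.114 × 10⁶ Pa = 4.114 MPa
  B: sigma = 447300 / 0.0008416 = 5.315 × 10⁸ Pa = 531.5 MPa
531.5 MPa > 4.114 MPa, so B is larger.
Final answer: B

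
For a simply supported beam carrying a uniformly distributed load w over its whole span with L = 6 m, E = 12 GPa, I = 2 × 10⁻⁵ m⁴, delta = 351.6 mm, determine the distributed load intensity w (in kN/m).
Model: a simply supported beam carrying a uniformly distributed load w over its whole span, so delta = (5·w·L^4) / (384·E·I).
Solve for w: w = (384·delta·E·I) / (5·L^4).
Convert to SI units:
  E = 12 GPa = 1.2 × 10¹⁰ Pa
  delta = 351.6 mm = 0.3516 m
Substitute:
  w = (384 × 0.3516 × (1.2 × 10¹⁰) × (2 × 10⁻⁵)) / (5 × 6^4)
  w = 5001 N/m
Convert: w = 5001 N/m = 5.001 kN/m
Final answer: w = 5.001 kN/m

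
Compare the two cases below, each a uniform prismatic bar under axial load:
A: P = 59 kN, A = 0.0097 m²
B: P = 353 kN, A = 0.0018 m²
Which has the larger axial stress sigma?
Model: a uniform prismatic bar under axial load, so sigma = P / A (SI units).
  A: sigma = 59000 / 0.0097 = 6.082 × 10⁶ Pa = 6.082 MPa
  B: sigma = 353000 / 0.0018 = 1.961 × 10⁸ Pa = 196.1 MPa
196.1 MPa > 6.082 MPa, so B is larger.
Final answer: B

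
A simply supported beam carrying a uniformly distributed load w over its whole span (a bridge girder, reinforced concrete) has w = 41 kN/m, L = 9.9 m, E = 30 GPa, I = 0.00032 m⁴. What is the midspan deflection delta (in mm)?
Model: a simply supported beam carrying a uniformly distributed load w over its whole span, so delta = (5·w·L^4) / (384·E·I).
Convert to SI units:
  w = 41 kN/m = 41000 N/m
  E = 30 GPa = 3 × 10¹⁰ Pa
Substitute:
  delta = (5 × 41000 × 9.9^4) / (384 × (3 × 10¹⁰) × 0.00032)
  delta = 0.5342 m
Convert: delta = 0.5342 m = 534.2 mm
Final answer: delta = 534.2 mm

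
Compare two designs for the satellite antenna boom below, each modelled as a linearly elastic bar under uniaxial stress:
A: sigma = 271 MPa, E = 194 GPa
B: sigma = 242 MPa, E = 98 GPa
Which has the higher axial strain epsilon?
Model: a linearly elastic bar under uniaxial stress, so epsilon = sigma / E (SI units).
  A: epsilon = (2.71 × 10⁸) / (1.94 × 10¹¹) = 0.001397
  B: epsilon = (2.42 × 10⁸) / (9.8 × 10¹⁰) = 0.002469
0.002469 > 0.001397, so B is larger.
Final answer: B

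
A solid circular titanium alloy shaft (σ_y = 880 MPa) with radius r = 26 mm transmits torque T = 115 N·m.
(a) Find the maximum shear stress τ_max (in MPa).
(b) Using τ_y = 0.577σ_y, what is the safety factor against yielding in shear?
(a) For a solid circular shaft, τ_max = T·r/J with J = π·r^4/2, i.e. τ_max = 2·T / (π·r^3). Convert r = 26 mm = 0.026 m.
  τ_max = (2 × 115) / (π × 0.026^3) = 4.165 × 10⁶ Pa = 4.165 MPa
(b) τ_y = 0.577 × 880 = 507.76 MPa
  SF = τ_y/τ_max = 507.76 / 4.165 = 121.9
Final answer: (a) τ_max = 4.165 MPa, (b) SF = 121.9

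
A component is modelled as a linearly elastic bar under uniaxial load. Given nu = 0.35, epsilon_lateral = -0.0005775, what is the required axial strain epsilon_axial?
Model: a linearly elastic bar under uniaxial load, so epsilon_lateral = -nu·epsilon_axial.
Solve for epsilon_axial: epsilon_axial = -epsilon_lateral / nu.
Substitute:
  epsilon_axial = -(-0.0005775) / 0.35
  epsilon_axial = 0.00165
Final answer: epsilon_axial = 0.00165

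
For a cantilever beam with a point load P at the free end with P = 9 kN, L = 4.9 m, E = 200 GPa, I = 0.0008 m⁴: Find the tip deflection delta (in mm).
Model: a cantilever beam with a point load P at the free end, so delta = (P·L^3) / (3·E·I).
Convert to SI units:
  P = 9 kN = 9000 N
  E = 200 GPa = 2 × 10¹¹ Pa
Substitute:
  delta = (9000 × 4.9^3) / (3 × (2 × 10¹¹) × 0.0008)
  delta = 0.002206 m
Convert: delta = 0.002206 m = 2.206 mm
Final answer: delta = 2.206 mm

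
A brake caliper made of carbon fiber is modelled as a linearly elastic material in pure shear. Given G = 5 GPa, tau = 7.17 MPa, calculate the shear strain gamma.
Model: a linearly elastic material in pure shear, so tau = G·gamma.
Solve for gamma: gamma = tau / G.
Convert to SI units:
  G = 5 GPa = 5 × 10⁹ Pa
  tau = 7.17 MPa = 7.17 × 10⁶ Pa
Substitute:
  gamma = (7.17 × 10⁶) / (5 × 10⁹)
  gamma = 0.001434
Final answer: gamma = 0.001434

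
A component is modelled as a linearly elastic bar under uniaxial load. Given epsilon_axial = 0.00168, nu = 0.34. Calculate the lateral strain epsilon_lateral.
Model: a linearly elastic bar under uniaxial load, so epsilon_lateral = -nu·epsilon_axial.
Substitute:
  epsilon_lateral = -(0.34 × 0.00168)
  epsilon_lateral = -0.0005712
Final answer: epsilon_lateral = -0.0005712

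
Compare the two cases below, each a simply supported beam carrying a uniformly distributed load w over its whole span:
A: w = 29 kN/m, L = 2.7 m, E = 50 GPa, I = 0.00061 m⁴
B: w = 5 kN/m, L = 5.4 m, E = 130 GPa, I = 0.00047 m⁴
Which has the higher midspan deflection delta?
Model: a simply supported beam carrying a uniformly distributed load w over its whole span, so delta = (5·w·L^4) / (384·E·I) (SI units).
  A: delta = (5 × 29000 × 2.7^4) / (384 × (5 × 10¹⁰) × 0.00061) = 0.0006579 m = 0.6579 mm
  B: delta = (5 × 5000 × 5.4^4) / (384 × (1.3 × 10¹¹) × 0.00047) = 0.000906 m = 0.906 mm
0.906 mm > 0.6579 mm, so B is larger.
Final answer: B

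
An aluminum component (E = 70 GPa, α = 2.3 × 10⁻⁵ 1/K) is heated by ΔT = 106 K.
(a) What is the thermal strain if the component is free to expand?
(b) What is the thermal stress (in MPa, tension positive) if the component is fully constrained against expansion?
(a) Free thermal strain ε_th = α·ΔT = (2.3 × 10⁻⁵) × 106 = 0.002438
(b) Fully constrained, the expansion is suppressed, so σ = -E·α·ΔT. Convert E = 70 GPa = 7 × 10¹⁰ Pa.
  σ = -(7 × 10¹⁰) × (2.3 × 10⁻⁵) × 106 = -1.707 × 10⁸ Pa = -170.7 MPa (compressive)
Final answer: (a) ε_th = 0.002438, (b) σ = -170.7 MPa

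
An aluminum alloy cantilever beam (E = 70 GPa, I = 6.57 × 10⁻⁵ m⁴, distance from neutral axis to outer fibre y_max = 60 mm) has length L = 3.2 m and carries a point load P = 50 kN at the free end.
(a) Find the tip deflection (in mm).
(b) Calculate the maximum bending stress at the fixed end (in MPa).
(a) Tip deflection of a cantilever with an end point load: δ = P·L^3 / (3·E·I). Convert P = 50 kN = 50000 N, E = 70 GPa = 7 × 10¹⁰ Pa.
  δ = (50000 × 3.2^3) / (3 × (7 × 10¹⁰) × (6.57 × 10⁻⁵)) = 0.1188 m = 118.8 mm
(b) Maximum bending moment at the fixed end: M = P·L = 50000 × 3.2 = 160000 N·m. Convert y_max = 60 mm = 0.06 m.
  σ = M·y_max / I = (160000 × 0.06) / (6.57 × 10⁻⁵) = 1.461 × 10⁸ Pa = 146.1 MPa
Final answer: (a) δ = 118.8 mm, (b) σ = 146.1 MPa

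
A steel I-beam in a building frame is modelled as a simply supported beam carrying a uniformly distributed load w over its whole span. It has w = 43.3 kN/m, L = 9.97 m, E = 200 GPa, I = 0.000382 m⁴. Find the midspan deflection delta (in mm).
Model: a simply supported beam carrying a uniformly distributed load w over its whole span, so delta = (5·w·L^4) / (384·E·I).
Convert to SI units:
  w = 43.3 kN/m = 43300 N/m
  E = 200 GPa = 2 × 10¹¹ Pa
Substitute:
  delta = (5 × 43300 × 9.97^4) / (384 × (2 × 10¹¹) × 0.000382)
  delta = 0.07291 m
Convert: delta = 0.07291 m = 72.91 mm
Final answer: delta = 72.91 mm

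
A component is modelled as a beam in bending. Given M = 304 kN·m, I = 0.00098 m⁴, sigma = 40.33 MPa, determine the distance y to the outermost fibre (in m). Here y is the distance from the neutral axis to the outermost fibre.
Model: a beam in bending, so sigma = (M·y) / I.
Solve for y: y = (sigma·I) / M.
Convert to SI units:
  M = 304 kN·m = 304000 N·m
  sigma = 40.33 MPa = 4.033 × 10⁷ Pa
Substitute:
  y = ((4.033 × 10⁷) × 0.00098) / 304000
  y = 0.13 m
Final answer: y = 0.13 m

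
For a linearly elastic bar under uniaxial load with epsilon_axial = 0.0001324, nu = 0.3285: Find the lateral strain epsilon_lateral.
Model: a linearly elastic bar under uniaxial load, so epsilon_lateral = -nu·epsilon_axial.
Substitute:
  epsilon_lateral = -(0.3285 × 0.0001324)
  epsilon_lateral = -4.349 × 10⁻⁵
Final answer: epsilon_lateral = -4.349 × 10⁻⁵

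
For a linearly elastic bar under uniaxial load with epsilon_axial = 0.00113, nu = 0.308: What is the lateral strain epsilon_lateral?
Model: a linearly elastic bar under uniaxial load, so epsilon_lateral = -nu·epsilon_axial.
Substitute:
  epsilon_lateral = -(0.308 × 0.00113)
  epsilon_lateral = -0.000348
Final answer: epsilon_lateral = -0.000348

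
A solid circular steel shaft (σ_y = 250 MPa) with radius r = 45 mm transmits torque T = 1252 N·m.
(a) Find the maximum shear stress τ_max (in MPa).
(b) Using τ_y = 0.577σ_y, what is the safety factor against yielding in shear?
(a) For a solid circular shaft, τ_max = T·r/J with J = π·r^4/2, i.e. τ_max = 2·T / (π·r^3). Convert r = 45 mm = 0.045 m.
  τ_max = (2 × 1252) / (π × 0.045^3) = 8.747 × 10⁶ Pa = 8.747 MPa
(b) τ_y = 0.577 × 250 = 144.25 MPa
  SF = τ_y/τ_max = 144.25 / 8.747 = 16.49
Final answer: (a) τ_max = 8.747 MPa, (b) SF = 16.49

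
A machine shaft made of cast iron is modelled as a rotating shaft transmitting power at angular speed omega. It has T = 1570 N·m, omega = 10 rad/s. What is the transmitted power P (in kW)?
Model: a rotating shaft transmitting power at angular speed omega, so P = T·omega.
Substitute:
  P = 1570 × 10
  P = 15700 W
Convert: P = 15700 W = 15.7 kW
Final answer: P = 15.7 kW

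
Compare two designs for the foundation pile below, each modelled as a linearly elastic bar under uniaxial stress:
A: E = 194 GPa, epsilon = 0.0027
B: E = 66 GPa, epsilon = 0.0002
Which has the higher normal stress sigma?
Model: a linearly elastic bar under uniaxial stress, so sigma = E·epsilon (SI units).
  A: sigma = (1.94 × 10¹¹) × 0.0027 = 5.238 × 10⁸ Pa = 523.8 MPa
  B: sigma = (6.6 × 10¹⁰) × 0.0002 = 1.32 × 10⁷ Pa = 13.2 MPa
523.8 MPa > 13.2 MPa, so A is larger.
Final answer: A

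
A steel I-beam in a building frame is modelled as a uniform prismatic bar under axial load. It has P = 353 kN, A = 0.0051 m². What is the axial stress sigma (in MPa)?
Model: a uniform prismatic bar under axial load, so sigma = P / A.
Convert to SI units:
  P = 353 kN = 353000 N
Substitute:
  sigma = 353000 / 0.0051
  sigma = 6.922 × 10⁷ Pa
Convert: sigma = 6.922 × 10⁷ Pa = 69.22 MPa
Final answer: sigma = 69.22 MPa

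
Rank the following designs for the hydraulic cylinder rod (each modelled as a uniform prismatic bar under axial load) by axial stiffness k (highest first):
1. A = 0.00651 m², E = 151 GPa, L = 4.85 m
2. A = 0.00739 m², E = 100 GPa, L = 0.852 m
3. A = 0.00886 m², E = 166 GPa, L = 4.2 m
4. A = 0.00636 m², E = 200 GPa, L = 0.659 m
Model: a uniform prismatic bar under axial load, so k = (A·E) / L (SI units).
  Case 1: k = (0.00651 × (1.51 × 10¹¹)) / 4.85 = 2.027 × 10⁸ N/m = 202.7 MN/m
  Case 2: k = (0.00739 × (1 × 10¹¹)) / 0.852 = 8.674 × 10⁸ N/m = 867.4 MN/m
  Case 3: k = (0.00886 × (1.66 × 10¹¹)) / 4.2 = 3.502 × 10⁸ N/m = 350.2 MN/m
  Case 4: k = (0.00636 × (2 × 10¹¹)) / 0.659 = 1.93 × 10⁹ N/m = 1930 MN/m
Ordering: 1930 MN/m (case 4) > 867.4 MN/m (case 2) > 350.2 MN/m (case 3) > 202.7 MN/m (case 1)
Final answer: 4, 2, 3, 1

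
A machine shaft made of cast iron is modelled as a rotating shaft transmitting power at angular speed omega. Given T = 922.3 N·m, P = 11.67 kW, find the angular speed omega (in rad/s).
Model: a rotating shaft transmitting power at angular speed omega, so P = T·omega.
Solve for omega: omega = P / T.
Convert to SI units:
  P = 11.67 kW = 11670 W
Substitute:
  omega = 11670 / 922.3
  omega = 12.65 rad/s
Final answer: omega = 12.65 rad/s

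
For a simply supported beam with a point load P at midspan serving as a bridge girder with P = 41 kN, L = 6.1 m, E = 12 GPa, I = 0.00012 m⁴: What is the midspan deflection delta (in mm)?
Model: a simply supported beam with a point load P at midspan, so delta = (P·L^3) / (48·E·I).
Convert to SI units:
  P = 41 kN = 41000 N
  E = 12 GPa = 1.2 × 10¹⁰ Pa
Substitute:
  delta = (41000 × 6.1^3) / (48 × (1.2 × 10¹⁰) × 0.00012)
  delta = 0.1346 m
Convert: delta = 0.1346 m = 134.6 mm
Final answer: delta = 134.6 mm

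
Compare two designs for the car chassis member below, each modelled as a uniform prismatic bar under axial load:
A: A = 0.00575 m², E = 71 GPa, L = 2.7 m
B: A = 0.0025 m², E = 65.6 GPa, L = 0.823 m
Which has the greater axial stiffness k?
Model: a uniform prismatic bar under axial load, so k = (A·E) / L (SI units).
  A: k = (0.00575 × (7.1 × 10¹⁰)) / 2.7 = 1.512 × 10⁸ N/m = 151.2 MN/m
  B: k = (0.0025 × (6.56 × 10¹⁰)) / 0.823 = 1.993 × 10⁸ N/m = 199.3 MN/m
199.3 MN/m > 151.2 MN/m, so B is larger.
Final answer: B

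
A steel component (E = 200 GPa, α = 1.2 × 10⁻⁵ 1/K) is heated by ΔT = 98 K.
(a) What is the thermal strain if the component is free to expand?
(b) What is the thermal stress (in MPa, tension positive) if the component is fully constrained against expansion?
(a) Free thermal strain ε_th = α·ΔT = (1.2 × 10⁻⁵) × 98 = 0.001176
(b) Fully constrained, the expansion is suppressed, so σ = -E·α·ΔT. Convert E = 200 GPa = 2 × 10¹¹ Pa.
  σ = -(2 × 10¹¹) × (1.2 × 10⁻⁵) × 98 = -2.352 × 10⁸ Pa = -235.2 MPa (compressive)
Final answer: (a) ε_th = 0.001176, (b) σ = -235.2 MPa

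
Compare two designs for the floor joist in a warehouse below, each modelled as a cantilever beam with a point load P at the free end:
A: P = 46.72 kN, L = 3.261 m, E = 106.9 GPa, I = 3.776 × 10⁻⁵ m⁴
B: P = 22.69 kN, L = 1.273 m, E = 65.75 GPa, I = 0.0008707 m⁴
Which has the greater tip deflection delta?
Model: a cantilever beam with a point load P at the free end, so delta = (P·L^3) / (3·E·I) (SI units).
  A: delta = (46720 × 3.261^3) / (3 × (1.069 × 10¹¹) × (3.776 × 10⁻⁵)) = 0.1338 m = 133.8 mm
  B: delta = (22690 × 1.273^3) / (3 × (6.575 × 10¹⁰) × 0.0008707) = 0.0002725 m = 0.2725 mm
133.8 mm > 0.2725 mm, so A is larger.
Final answer: A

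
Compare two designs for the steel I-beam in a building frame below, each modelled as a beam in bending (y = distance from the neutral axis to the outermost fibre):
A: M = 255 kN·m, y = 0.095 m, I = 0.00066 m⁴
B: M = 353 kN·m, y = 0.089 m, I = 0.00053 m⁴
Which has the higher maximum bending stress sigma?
Model: a beam in bending (y = distance from the neutral axis to the outermost fibre), so sigma = (M·y) / I (SI units).
  A: sigma = (255000 × 0.095) / 0.00066 = 3.67 × 10⁷ Pa = 36.7 MPa
  B: sigma = (353000 × 0.089) / 0.00053 = 5.928 × 10⁷ Pa = 59.28 MPa
59.28 MPa > 36.7 MPa, so B is larger.
Final answer: B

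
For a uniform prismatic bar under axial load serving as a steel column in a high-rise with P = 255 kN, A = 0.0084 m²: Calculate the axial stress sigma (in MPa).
Model: a uniform prismatic bar under axial load, so sigma = P / A.
Convert to SI units:
  P = 255 kN = 255000 N
Substitute:
  sigma = 255000 / 0.0084
  sigma = 3.036 × 10⁷ Pa
Convert: sigma = 3.036 × 10⁷ Pa = 30.36 MPa
Final answer: sigma = 30.36 MPa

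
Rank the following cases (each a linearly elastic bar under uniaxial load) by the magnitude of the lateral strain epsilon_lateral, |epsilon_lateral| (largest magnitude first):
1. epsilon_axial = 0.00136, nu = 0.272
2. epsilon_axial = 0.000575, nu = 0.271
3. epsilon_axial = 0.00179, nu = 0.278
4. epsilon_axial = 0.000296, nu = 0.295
Model: a linearly elastic bar under uniaxial load, so epsilon_lateral = -nu·epsilon_axial (SI units).
  Case 1: epsilon_lateral = -(0.272 × 0.00136) = -0.0003699
  Case 2: epsilon_lateral = -(0.271 × 0.000575) = -0.0001558
  Case 3: epsilon_lateral = -(0.278 × 0.00179) = -0.0004976
  Case 4: epsilon_lateral = -(0.295 × 0.000296) = -8.732 × 10⁻⁵
Ordering by |epsilon_lateral|: 0.0004976 (case 3) > 0.0003699 (case 1) > 0.0001558 (case 2) > 8.732 × 10⁻⁵ (case 4)
Final answer: 3, 1, 2, 4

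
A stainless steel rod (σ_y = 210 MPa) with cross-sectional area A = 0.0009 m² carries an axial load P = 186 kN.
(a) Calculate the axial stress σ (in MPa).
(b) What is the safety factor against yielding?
(a) Axial stress σ = P/A. Convert P = 186 kN = 186000 N.
  σ = 186000 / 0.0009 = 2.067 × 10⁸ Pa = 206.7 MPa
(b) Safety factor SF = σ_y/σ = 210 / 206.7 = 1.016
Final answer: (a) σ = 206.7 MPa, (b) SF = 1.016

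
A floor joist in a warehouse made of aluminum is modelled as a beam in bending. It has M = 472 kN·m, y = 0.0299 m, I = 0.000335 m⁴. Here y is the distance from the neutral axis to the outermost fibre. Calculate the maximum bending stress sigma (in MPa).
Model: a beam in bending, so sigma = (M·y) / I.
Convert to SI units:
  M = 472 kN·m = 472000 N·m
Substitute:
  sigma = (472000 × 0.0299) / 0.000335
  sigma = 4.213 × 10⁷ Pa
Convert: sigma = 4.213 × 10⁷ Pa = 42.13 MPa
Final answer: sigma = 42.13 MPa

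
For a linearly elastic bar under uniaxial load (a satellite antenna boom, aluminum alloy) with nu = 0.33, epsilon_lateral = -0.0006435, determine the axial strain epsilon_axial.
Model: a linearly elastic bar under uniaxial load, so epsilon_lateral = -nu·epsilon_axial.
Solve for epsilon_axial: epsilon_axial = -epsilon_lateral / nu.
Substitute:
  epsilon_axial = -(-0.0006435) / 0.33
  epsilon_axial = 0.00195
Final answer: epsilon_axial = 0.00195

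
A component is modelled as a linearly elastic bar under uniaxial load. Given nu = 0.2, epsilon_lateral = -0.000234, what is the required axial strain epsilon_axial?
Model: a linearly elastic bar under uniaxial load, so epsilon_lateral = -nu·epsilon_axial.
Solve for epsilon_axial: epsilon_axial = -epsilon_lateral / nu.
Substitute:
  epsilon_axial = -(-0.000234) / 0.2
  epsilon_axial = 0.00117
Final answer: epsilon_axial = 0.00117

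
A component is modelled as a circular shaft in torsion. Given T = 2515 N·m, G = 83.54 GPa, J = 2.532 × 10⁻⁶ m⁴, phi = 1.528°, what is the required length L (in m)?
Model: a circular shaft in torsion, so phi = (T·L) / (G·J).
Solve for L: L = (phi·G·J) / T.
Convert to SI units:
  G = 83.54 GPa = 8.354 × 10¹⁰ Pa
  phi = 1.528° = 0.02667 rad
Substitute:
  L = (0.02667 × (8.354 × 10¹⁰) × (2.532 × 10⁻⁶)) / 2515
  L = 2.243 m
Final answer: L = 2.243 m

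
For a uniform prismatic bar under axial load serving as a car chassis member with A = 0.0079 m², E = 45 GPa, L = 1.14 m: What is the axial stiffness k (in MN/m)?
Model: a uniform prismatic bar under axial load, so k = (A·E) / L.
Convert to SI units:
  E = 45 GPa = 4.5 × 10¹⁰ Pa
Substitute:
  k = (0.0079 × (4.5 × 10¹⁰)) / 1.14
  k = 3.118 × 10⁸ N/m
Convert: k = 3.118 × 10⁸ N/m = 311.8 MN/m
Final answer: k = 311.8 MN/m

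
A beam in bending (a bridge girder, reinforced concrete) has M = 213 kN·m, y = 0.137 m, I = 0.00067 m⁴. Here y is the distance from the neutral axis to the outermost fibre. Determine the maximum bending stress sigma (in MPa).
Model: a beam in bending, so sigma = (M·y) / I.
Convert to SI units:
  M = 213 kN·m = 213000 N·m
Substitute:
  sigma = (213000 × 0.137) / 0.00067
  sigma = 4.355 × 10⁷ Pa
Convert: sigma = 4.355 × 10⁷ Pa = 43.55 MPa
Final answer: sigma = 43.55 MPa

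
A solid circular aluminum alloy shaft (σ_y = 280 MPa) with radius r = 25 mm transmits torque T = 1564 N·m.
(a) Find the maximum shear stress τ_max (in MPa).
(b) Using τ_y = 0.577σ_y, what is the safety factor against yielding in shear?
(a) For a solid circular shaft, τ_max = T·r/J with J = π·r^4/2, i.e. τ_max = 2·T / (π·r^3). Convert r = 25 mm = 0.025 m.
  τ_max = (2 × 1564) / (π × 0.025^3) = 6.372 × 10⁷ Pa = 63.72 MPa
(b) τ_y = 0.577 × 280 = 161.56 MPa
  SF = τ_y/τ_max = 161.56 / 63.72 = 2.535
Final answer: (a) τ_max = 63.72 MPa, (b) SF = 2.535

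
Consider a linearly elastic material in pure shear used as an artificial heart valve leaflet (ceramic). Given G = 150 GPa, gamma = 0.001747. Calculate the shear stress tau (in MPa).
Model: a linearly elastic material in pure shear, so tau = G·gamma.
Convert to SI units:
  G = 150 GPa = 1.5 × 10¹¹ Pa
Substitute:
  tau = (1.5 × 10¹¹) × 0.001747
  tau = 2.62 × 10⁸ Pa
Convert: tau = 2.62 × 10⁸ Pa = 262 MPa
Final answer: tau = 262 MPa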